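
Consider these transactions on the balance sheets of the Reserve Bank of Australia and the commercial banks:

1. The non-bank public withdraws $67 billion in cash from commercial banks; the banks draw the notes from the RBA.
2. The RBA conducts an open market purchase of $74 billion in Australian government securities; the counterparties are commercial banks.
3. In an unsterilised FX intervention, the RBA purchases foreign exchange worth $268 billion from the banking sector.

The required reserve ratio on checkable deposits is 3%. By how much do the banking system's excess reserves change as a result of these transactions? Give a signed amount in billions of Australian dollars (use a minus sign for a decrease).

+$277.01 billion

Currency withdrawal $67 billion: reserves −$67B, deposits −$67B.
OMO purchase (from banks) $74 billion: reserves +$74B, deposits 0.
FX purchase $268 billion: reserves +$268B, deposits 0.
Totals: Δreserves = +$275B, Δdeposits = −$67B.
Δrequired reserves = 3% × −$67B = −$2.01B.
Δexcess reserves = Δreserves − Δrequired = +$275B − (−$2.01B) = +$277.01 billion.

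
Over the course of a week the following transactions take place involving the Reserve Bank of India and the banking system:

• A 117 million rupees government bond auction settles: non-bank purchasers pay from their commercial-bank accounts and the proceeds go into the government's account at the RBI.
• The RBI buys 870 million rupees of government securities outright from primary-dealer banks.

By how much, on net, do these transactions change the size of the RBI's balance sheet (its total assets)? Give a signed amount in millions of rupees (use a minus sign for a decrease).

Government account inflow 117 million rupees: only the composition of liabilities changes → 0.
OMO purchase (from banks) 870 million rupees: an RBI asset is acquired → +870M.
Net: 0 + 870 = +870 million.

+870 million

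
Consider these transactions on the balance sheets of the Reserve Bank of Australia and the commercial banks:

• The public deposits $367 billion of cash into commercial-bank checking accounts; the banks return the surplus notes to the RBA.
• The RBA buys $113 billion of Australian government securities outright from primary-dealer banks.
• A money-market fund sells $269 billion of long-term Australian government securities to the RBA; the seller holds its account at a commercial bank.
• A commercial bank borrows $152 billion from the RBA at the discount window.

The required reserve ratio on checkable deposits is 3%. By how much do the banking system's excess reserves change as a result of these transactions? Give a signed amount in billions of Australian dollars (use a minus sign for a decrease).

+$881.92 billion

Currency deposit $367 billion: reserves +$367B, deposits +$367B.
OMO purchase (from banks) $113 billion: reserves +$113B, deposits 0.
Asset purchase (from non-banks) $269 billion: reserves +$269B, deposits +$269B.
Discount-window loan $152 billion: reserves +$152B, deposits 0.
Totals: Δreserves = +$901B, Δdeposits = +$636B.
Δrequired reserves = 3% × +$636B = +$19.08B.
Δexcess reserves = Δreserves − Δrequired = +$901B − (+$19.08B) = +$881.92 billion.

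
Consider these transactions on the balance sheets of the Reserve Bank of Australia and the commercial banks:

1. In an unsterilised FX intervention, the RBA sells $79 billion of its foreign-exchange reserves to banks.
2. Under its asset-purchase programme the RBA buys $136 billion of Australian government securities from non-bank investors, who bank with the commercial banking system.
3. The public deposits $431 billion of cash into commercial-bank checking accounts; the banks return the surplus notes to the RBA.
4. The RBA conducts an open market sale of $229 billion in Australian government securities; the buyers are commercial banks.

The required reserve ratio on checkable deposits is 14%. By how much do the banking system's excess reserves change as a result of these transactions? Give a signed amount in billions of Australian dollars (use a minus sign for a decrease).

+$179.62 billion

FX sale $79 billion: reserves −$79B, deposits 0.
Asset purchase (from non-banks) $136 billion: reserves +$136B, deposits +$136B.
Currency deposit $431 billion: reserves +$431B, deposits +$431B.
OMO sale (to banks) $229 billion: reserves −$229B, deposits 0.
Totals: Δreserves = +$259B, Δdeposits = +$567B.
Δrequired reserves = 14% × +$567B = +$79.38B.
Δexcess reserves = Δreserves − Δrequired = +$259B − (+$79.38B) = +$179.62 billion.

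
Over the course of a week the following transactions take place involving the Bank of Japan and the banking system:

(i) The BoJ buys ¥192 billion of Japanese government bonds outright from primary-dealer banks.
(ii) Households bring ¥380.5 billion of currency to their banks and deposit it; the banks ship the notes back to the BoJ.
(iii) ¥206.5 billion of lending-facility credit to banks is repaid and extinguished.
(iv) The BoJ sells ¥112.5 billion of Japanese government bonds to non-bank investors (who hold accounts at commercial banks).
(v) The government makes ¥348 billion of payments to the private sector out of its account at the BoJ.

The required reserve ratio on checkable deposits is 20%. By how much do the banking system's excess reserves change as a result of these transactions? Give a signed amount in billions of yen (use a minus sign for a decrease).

+¥478.3 billion

OMO purchase (from banks) ¥192 billion: reserves +¥192B, deposits 0.
Currency deposit ¥380.5 billion: reserves +¥380.5B, deposits +¥380.5B.
Discount-window repayment ¥206.5 billion: reserves −¥206.5B, deposits 0.
Asset sale (to non-banks) ¥112.5 billion: reserves −¥112.5B, deposits −¥112.5B.
Government spending ¥348 billion: reserves +¥348B, deposits +¥348B.
Totals: Δreserves = +¥601.5B, Δdeposits = +¥616B.
Δrequired reserves = 20% × +¥616B = +¥123.2B.
Δexcess reserves = Δreserves − Δrequired = +¥601.5B − (+¥123.2B) = +¥478.3 billion.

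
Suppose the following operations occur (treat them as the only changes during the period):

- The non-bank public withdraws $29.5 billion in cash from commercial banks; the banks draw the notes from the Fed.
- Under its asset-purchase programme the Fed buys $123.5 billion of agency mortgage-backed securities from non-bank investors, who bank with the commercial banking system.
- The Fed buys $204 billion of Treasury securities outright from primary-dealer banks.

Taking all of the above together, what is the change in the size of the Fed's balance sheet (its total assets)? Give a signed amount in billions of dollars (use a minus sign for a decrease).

Fed balance sheet:
  Assets:      Securities +$327.5B
  Liabilities: Bank reserves +$298B, Currency in circulation +$29.5B
Change in total Fed assets = +$327.5 billion.

+$327.5 billion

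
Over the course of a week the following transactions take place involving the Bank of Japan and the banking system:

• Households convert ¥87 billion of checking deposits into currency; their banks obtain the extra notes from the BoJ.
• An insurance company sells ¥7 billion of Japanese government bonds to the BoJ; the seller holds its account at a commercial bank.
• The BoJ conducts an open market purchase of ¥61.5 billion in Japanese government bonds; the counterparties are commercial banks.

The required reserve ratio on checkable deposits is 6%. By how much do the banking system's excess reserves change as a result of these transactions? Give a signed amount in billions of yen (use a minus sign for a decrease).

Currency withdrawal ¥87 billion: reserves −¥87B, deposits −¥87B.
Asset purchase (from non-banks) ¥7 billion: reserves +¥7B, deposits +¥7B.
OMO purchase (from banks) ¥61.5 billion: reserves +¥61.5B, deposits 0.
Totals: Δreserves = −¥18.5B, Δdeposits = −¥80B.
Δrequired reserves = 6% × −¥80B = −¥4.8B.
Δexcess reserves = Δreserves − Δrequired = −¥18.5B − (−¥4.8B) = -¥13.7 billion.

-¥13.7 billion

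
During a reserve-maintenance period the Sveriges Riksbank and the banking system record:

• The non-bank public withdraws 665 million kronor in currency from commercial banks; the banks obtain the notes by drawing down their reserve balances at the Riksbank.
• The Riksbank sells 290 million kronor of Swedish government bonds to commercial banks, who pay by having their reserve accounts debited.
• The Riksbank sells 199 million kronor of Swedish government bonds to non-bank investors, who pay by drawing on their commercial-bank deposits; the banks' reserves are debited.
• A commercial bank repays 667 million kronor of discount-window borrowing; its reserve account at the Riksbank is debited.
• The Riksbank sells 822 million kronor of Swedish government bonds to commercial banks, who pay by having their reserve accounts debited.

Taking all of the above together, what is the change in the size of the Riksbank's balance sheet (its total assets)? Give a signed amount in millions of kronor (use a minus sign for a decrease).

-1978 million

Currency withdrawal 665 million kronor: only the composition of liabilities changes → 0.
OMO sale (to banks) 290 million kronor: a Riksbank asset is shed → −290M.
Asset sale (to non-banks) 199 million kronor: a Riksbank asset is shed → −199M.
Discount-window repayment 667 million kronor: a Riksbank asset is shed → −667M.
OMO sale (to banks) 822 million kronor: a Riksbank asset is shed → −822M.
Net: 0 − 290 − 199 − 667 − 822 = -1978 million.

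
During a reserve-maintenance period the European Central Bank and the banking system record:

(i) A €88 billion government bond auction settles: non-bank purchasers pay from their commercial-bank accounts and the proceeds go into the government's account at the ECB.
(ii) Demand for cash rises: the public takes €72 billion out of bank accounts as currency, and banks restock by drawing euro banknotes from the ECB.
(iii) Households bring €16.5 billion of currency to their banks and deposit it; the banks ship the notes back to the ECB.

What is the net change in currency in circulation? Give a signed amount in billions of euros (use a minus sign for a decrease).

Government account inflow €88 billion: no currency enters or leaves circulation → 0.
Currency withdrawal €72 billion: notes leave the central bank → +€72B.
Currency deposit €16.5 billion: notes return to the central bank → −€16.5B.
Net: 0 + 72 − 16.5 = +€55.5 billion.

+€55.5 billion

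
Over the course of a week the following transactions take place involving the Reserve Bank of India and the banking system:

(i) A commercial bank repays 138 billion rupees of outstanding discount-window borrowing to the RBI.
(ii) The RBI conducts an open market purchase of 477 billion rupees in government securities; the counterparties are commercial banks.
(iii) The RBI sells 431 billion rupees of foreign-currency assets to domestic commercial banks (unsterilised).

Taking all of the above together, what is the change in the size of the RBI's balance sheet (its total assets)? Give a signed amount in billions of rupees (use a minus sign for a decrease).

-92 billion

RBI balance sheet:
  Assets:      Securities +477B, Loans to banks −138B, Foreign assets −431B
  Liabilities: Bank reserves −92B
Commercial banking system:
  Assets:      Reserves at CB −92B, Securities −477B, Foreign assets +431B
  Liabilities: Borrowings from CB −138B
Change in total RBI assets = -92 billion.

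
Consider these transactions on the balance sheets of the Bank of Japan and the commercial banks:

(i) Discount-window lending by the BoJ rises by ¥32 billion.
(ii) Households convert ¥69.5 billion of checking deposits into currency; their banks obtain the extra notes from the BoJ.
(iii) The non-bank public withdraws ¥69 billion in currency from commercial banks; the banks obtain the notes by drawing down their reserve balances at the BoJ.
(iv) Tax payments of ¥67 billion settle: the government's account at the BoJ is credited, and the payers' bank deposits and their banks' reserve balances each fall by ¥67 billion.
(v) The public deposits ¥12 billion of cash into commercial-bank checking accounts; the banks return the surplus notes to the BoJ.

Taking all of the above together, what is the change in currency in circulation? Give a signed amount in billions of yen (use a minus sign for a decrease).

+¥126.5 billion

BoJ balance sheet:
  Assets:      Loans to banks +¥32B
  Liabilities: Bank reserves −¥161.5B, Currency in circulation +¥126.5B, Government deposits +¥67B
Commercial banking system:
  Assets:      Reserves at CB −¥161.5B
  Liabilities: Checkable deposits −¥193.5B, Borrowings from CB +¥32B
So the change in currency in circulation is +¥126.5 billion.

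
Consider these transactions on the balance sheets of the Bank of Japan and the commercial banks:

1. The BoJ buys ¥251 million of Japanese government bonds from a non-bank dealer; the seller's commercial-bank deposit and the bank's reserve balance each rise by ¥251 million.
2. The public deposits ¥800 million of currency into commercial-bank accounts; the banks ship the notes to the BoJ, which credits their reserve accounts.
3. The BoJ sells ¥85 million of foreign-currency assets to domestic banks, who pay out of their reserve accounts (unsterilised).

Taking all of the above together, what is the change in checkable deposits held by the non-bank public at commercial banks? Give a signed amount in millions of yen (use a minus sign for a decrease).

+¥1051 million

Asset purchase (from non-banks) ¥251 million: non-bank counterparties' bank balances rise → +¥251M.
Currency deposit ¥800 million: non-bank counterparties' bank balances rise → +¥800M.
FX sale ¥85 million: the counterparty is a bank, so public deposits are unchanged → 0.
Net: 251 + 800 + 0 = +¥1051 million.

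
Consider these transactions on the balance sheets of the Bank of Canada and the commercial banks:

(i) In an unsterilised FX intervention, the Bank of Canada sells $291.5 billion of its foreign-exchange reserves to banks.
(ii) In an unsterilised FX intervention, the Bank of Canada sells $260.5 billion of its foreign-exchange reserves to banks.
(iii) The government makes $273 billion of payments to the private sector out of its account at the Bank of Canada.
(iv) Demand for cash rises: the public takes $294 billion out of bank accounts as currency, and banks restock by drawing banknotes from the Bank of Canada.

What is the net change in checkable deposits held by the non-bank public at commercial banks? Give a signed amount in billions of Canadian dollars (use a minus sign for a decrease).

-$21 billion

Bank of Canada balance sheet:
  Assets:      Foreign assets −$552B
  Liabilities: Bank reserves −$573B, Currency in circulation +$294B, Government deposits −$273B
Commercial banking system:
  Assets:      Reserves at CB −$573B, Foreign assets +$552B
  Liabilities: Checkable deposits −$21B
So the change in checkable deposits held by the non-bank public at commercial banks is -$21 billion.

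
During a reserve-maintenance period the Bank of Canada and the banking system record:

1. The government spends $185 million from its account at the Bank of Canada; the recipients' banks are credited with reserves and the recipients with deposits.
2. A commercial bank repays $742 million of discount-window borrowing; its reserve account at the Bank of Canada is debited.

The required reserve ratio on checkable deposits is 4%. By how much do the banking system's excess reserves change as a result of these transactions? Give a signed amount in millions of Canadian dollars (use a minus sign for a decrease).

Government spending $185 million: reserves +$185M, deposits +$185M.
Discount-window repayment $742 million: reserves −$742M, deposits 0.
Totals: Δreserves = −$557M, Δdeposits = +$185M.
Δrequired reserves = 4% × +$185M = +$7.4M.
Δexcess reserves = Δreserves − Δrequired = −$557M − (+$7.4M) = -$564.4 million.

-$564.4 million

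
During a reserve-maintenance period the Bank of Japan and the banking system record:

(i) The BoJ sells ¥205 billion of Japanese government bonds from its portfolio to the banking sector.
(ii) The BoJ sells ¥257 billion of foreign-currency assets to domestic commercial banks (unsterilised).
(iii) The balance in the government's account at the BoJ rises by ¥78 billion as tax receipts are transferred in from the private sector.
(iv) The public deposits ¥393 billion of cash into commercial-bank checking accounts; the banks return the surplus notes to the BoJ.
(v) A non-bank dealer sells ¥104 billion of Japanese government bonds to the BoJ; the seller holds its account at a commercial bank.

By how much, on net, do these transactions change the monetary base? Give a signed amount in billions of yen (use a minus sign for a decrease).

BoJ balance sheet:
  Assets:      Securities −¥101B, Foreign assets −¥257B
  Liabilities: Bank reserves −¥43B, Currency in circulation −¥393B, Government deposits +¥78B
Commercial banking system:
  Assets:      Reserves at CB −¥43B, Securities +¥205B, Foreign assets +¥257B
  Liabilities: Checkable deposits +¥419B
Monetary base = currency + reserves: −¥393B + (−¥43B) = -¥436 billion.

-¥436 billion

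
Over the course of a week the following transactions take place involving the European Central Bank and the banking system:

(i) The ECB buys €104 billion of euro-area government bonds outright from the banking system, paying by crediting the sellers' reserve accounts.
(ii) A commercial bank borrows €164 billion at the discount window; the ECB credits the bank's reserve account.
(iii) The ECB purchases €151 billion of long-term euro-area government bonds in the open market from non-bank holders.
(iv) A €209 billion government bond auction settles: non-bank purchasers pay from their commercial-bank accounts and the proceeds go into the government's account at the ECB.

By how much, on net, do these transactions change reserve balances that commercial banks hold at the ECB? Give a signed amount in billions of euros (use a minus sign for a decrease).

OMO purchase (from banks) €104 billion: the ECB pays by crediting reserve accounts → +€104B.
Discount-window loan €164 billion: the loan is credited to the bank's reserve account → +€164B.
Asset purchase (from non-banks) €151 billion: the ECB pays by crediting reserve accounts → +€151B.
Government account inflow €209 billion: funds move from bank reserves into the government account → −€209B.
Net: 104 + 164 + 151 − 209 = +€210 billion.

+€210 billion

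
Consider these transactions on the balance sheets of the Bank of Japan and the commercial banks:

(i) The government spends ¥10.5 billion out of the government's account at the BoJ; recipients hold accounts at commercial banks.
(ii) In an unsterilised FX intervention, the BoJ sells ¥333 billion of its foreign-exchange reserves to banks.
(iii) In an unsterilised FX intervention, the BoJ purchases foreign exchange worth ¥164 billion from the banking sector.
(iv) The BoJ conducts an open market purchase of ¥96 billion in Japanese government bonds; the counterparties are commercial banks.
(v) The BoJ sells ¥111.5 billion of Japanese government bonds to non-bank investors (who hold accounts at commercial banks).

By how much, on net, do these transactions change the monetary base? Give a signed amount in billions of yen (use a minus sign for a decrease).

Government spending ¥10.5 billion: a non-base liability converts back to reserves → +¥10.5B.
FX sale ¥333 billion: BoJ balance sheet contracts → −¥333B.
FX purchase ¥164 billion: BoJ balance sheet expands → +¥164B.
OMO purchase (from banks) ¥96 billion: BoJ balance sheet expands → +¥96B.
Asset sale (to non-banks) ¥111.5 billion: BoJ balance sheet contracts → −¥111.5B.
Net: 10.5 − 333 + 164 + 96 − 111.5 = -¥174 billion.

-¥174 billion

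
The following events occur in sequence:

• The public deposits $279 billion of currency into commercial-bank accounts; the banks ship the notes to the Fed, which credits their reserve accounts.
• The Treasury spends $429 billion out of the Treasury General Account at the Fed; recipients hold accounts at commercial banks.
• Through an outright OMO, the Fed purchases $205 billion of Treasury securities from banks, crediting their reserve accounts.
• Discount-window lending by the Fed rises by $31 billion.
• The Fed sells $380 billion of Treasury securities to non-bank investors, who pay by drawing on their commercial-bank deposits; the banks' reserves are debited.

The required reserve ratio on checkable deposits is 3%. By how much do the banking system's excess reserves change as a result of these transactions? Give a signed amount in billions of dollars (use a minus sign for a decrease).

+$554.16 billion

Currency deposit $279 billion: reserves +$279B, deposits +$279B.
Government spending $429 billion: reserves +$429B, deposits +$429B.
OMO purchase (from banks) $205 billion: reserves +$205B, deposits 0.
Discount-window loan $31 billion: reserves +$31B, deposits 0.
Asset sale (to non-banks) $380 billion: reserves −$380B, deposits −$380B.
Totals: Δreserves = +$564B, Δdeposits = +$328B.
Δrequired reserves = 3% × +$328B = +$9.84B.
Δexcess reserves = Δreserves − Δrequired = +$564B − (+$9.84B) = +$554.16 billion.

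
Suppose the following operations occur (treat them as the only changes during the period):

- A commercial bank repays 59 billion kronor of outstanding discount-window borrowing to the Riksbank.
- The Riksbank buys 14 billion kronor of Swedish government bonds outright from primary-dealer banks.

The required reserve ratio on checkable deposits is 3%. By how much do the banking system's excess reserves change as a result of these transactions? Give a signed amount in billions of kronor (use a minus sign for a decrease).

-45 billion

Discount-window repayment 59 billion kronor: reserves −59B, deposits 0.
OMO purchase (from banks) 14 billion kronor: reserves +14B, deposits 0.
Totals: Δreserves = −45B, Δdeposits = 0.
Δrequired reserves = 3% × 0 = 0.
Δexcess reserves = Δreserves − Δrequired = −45B − (0) = -45 billion.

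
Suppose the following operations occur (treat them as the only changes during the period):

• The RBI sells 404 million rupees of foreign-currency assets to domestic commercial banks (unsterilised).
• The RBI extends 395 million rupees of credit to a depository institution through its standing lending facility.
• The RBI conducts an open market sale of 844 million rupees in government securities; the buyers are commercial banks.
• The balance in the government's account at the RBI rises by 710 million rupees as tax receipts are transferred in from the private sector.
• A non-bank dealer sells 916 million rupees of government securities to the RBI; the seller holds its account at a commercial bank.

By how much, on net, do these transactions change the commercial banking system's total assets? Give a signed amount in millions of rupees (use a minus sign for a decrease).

+601 million

FX sale 404 million rupees: just an asset swap on bank balance sheets → 0.
Discount-window loan 395 million rupees: bank balance sheets expand → +395M.
OMO sale (to banks) 844 million rupees: just an asset swap on bank balance sheets → 0.
Government account inflow 710 million rupees: bank balance sheets shrink → −710M.
Asset purchase (from non-banks) 916 million rupees: bank balance sheets expand → +916M.
Net: 0 + 395 + 0 − 710 + 916 = +601 million.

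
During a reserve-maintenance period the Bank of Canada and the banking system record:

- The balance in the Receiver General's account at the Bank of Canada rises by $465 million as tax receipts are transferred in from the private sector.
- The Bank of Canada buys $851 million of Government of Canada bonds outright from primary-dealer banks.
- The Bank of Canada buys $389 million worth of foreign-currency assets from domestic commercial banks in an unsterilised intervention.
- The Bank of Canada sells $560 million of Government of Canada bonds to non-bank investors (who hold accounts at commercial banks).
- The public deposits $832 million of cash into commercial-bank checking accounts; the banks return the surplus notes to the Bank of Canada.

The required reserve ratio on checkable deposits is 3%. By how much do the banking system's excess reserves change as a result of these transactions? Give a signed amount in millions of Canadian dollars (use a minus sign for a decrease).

Government account inflow $465 million: reserves −$465M, deposits −$465M.
OMO purchase (from banks) $851 million: reserves +$851M, deposits 0.
FX purchase $389 million: reserves +$389M, deposits 0.
Asset sale (to non-banks) $560 million: reserves −$560M, deposits −$560M.
Currency deposit $832 million: reserves +$832M, deposits +$832M.
Totals: Δreserves = +$1047M, Δdeposits = −$193M.
Δrequired reserves = 3% × −$193M = −$5.79M.
Δexcess reserves = Δreserves − Δrequired = +$1047M − (−$5.79M) = +$1052.79 million.

+$1052.79 million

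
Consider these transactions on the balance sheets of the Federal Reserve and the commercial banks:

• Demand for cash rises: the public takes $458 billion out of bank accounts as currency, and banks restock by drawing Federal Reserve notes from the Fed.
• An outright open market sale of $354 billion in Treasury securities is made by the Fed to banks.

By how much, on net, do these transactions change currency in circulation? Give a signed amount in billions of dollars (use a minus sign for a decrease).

Fed balance sheet:
  Assets:      Securities −$354B
  Liabilities: Bank reserves −$812B, Currency in circulation +$458B
Commercial banking system:
  Assets:      Reserves at CB −$812B, Securities +$354B
  Liabilities: Checkable deposits −$458B
So the change in currency in circulation is +$458 billion.

+$458 billion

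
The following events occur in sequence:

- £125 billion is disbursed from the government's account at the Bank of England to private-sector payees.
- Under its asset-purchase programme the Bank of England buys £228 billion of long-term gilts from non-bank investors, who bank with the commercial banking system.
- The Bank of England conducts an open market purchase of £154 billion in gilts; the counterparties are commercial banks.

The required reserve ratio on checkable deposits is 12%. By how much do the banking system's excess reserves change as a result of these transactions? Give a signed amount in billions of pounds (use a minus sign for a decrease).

Government spending £125 billion: reserves +£125B, deposits +£125B.
Asset purchase (from non-banks) £228 billion: reserves +£228B, deposits +£228B.
OMO purchase (from banks) £154 billion: reserves +£154B, deposits 0.
Totals: Δreserves = +£507B, Δdeposits = +£353B.
Δrequired reserves = 12% × +£353B = +£42.36B.
Δexcess reserves = Δreserves − Δrequired = +£507B − (+£42.36B) = +£464.64 billion.

+£464.64 billion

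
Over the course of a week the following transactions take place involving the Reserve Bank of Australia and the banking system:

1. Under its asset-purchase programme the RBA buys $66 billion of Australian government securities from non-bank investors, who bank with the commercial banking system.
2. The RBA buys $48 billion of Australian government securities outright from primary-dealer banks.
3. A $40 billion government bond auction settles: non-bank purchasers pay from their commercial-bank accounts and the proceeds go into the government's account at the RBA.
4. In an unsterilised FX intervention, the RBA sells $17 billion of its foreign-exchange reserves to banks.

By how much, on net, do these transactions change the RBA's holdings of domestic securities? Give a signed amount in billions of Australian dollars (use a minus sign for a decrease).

+$114 billion

RBA balance sheet:
  Assets:      Securities +$114B, Foreign assets −$17B
  Liabilities: Bank reserves +$57B, Government deposits +$40B
So the change in the RBA's holdings of domestic securities is +$114 billion.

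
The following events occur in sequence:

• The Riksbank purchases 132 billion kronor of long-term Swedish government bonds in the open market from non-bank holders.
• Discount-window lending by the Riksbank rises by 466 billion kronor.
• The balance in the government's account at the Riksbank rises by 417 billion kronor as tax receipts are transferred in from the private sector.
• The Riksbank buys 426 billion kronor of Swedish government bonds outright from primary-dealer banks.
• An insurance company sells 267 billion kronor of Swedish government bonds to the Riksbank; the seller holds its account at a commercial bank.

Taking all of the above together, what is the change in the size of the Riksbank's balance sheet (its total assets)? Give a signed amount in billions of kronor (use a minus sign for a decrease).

Riksbank balance sheet:
  Assets:      Securities +825B, Loans to banks +466B
  Liabilities: Bank reserves +874B, Government deposits +417B
Change in total Riksbank assets = +1291 billion.

+1291 billion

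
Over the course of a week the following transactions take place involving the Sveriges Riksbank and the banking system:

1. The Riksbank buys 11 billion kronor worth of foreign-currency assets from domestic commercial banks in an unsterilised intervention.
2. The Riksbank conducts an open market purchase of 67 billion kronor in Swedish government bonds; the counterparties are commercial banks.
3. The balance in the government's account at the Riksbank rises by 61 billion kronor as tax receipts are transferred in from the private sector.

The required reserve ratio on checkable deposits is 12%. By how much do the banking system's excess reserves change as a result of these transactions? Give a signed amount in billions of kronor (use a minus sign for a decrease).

FX purchase 11 billion kronor: reserves +11B, deposits 0.
OMO purchase (from banks) 67 billion kronor: reserves +67B, deposits 0.
Government account inflow 61 billion kronor: reserves −61B, deposits −61B.
Totals: Δreserves = +17B, Δdeposits = −61B.
Δrequired reserves = 12% × −61B = −7.32B.
Δexcess reserves = Δreserves − Δrequired = +17B − (−7.32B) = +24.32 billion.

+24.32 billion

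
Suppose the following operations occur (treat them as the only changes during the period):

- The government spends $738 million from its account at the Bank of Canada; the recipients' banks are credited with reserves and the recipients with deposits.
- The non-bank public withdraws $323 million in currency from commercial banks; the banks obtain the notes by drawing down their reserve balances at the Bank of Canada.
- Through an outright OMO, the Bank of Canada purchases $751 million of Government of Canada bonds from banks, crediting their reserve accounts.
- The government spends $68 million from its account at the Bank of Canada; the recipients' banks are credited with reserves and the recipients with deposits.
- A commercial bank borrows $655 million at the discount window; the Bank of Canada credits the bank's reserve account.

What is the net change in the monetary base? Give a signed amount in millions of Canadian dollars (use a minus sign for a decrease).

Bank of Canada balance sheet:
  Assets:      Securities +$751M, Loans to banks +$655M
  Liabilities: Bank reserves +$1889M, Currency in circulation +$323M, Government deposits −$806M
Commercial banking system:
  Assets:      Reserves at CB +$1889M, Securities −$751M
  Liabilities: Checkable deposits +$483M, Borrowings from CB +$655M
Monetary base = currency + reserves: +$323M + (+$1889M) = +$2212 million.

+$2212 million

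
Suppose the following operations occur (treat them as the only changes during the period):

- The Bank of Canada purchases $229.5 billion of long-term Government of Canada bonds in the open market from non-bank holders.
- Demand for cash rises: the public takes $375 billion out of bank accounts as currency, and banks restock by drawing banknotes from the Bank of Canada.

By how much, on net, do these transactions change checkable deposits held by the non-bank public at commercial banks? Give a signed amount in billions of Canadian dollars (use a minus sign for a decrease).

-$145.5 billion

Bank of Canada balance sheet:
  Assets:      Securities +$229.5B
  Liabilities: Bank reserves −$145.5B, Currency in circulation +$375B
Commercial banking system:
  Assets:      Reserves at CB −$145.5B
  Liabilities: Checkable deposits −$145.5B
So the change in checkable deposits held by the non-bank public at commercial banks is -$145.5 billion.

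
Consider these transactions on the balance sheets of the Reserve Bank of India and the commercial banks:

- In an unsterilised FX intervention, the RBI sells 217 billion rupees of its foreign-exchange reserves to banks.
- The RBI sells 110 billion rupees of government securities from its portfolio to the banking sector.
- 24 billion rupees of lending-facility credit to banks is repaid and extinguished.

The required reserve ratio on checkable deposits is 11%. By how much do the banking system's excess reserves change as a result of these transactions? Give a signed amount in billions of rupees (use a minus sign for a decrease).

FX sale 217 billion rupees: reserves −217B, deposits 0.
OMO sale (to banks) 110 billion rupees: reserves −110B, deposits 0.
Discount-window repayment 24 billion rupees: reserves −24B, deposits 0.
Totals: Δreserves = −351B, Δdeposits = 0.
Δrequired reserves = 11% × 0 = 0.
Δexcess reserves = Δreserves − Δrequired = −351B − (0) = -351 billion.

-351 billion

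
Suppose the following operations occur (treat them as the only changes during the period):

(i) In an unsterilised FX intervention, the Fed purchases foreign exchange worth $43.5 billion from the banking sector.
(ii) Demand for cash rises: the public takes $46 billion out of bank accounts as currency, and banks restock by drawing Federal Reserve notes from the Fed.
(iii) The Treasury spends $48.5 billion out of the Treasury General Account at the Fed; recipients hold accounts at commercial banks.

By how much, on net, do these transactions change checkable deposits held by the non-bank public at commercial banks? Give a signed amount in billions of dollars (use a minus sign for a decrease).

Fed balance sheet:
  Assets:      Foreign assets +$43.5B
  Liabilities: Bank reserves +$46B, Currency in circulation +$46B, Government deposits −$48.5B
Commercial banking system:
  Assets:      Reserves at CB +$46B, Foreign assets −$43.5B
  Liabilities: Checkable deposits +$2.5B
So the change in checkable deposits held by the non-bank public at commercial banks is +$2.5 billion.

+$2.5 billion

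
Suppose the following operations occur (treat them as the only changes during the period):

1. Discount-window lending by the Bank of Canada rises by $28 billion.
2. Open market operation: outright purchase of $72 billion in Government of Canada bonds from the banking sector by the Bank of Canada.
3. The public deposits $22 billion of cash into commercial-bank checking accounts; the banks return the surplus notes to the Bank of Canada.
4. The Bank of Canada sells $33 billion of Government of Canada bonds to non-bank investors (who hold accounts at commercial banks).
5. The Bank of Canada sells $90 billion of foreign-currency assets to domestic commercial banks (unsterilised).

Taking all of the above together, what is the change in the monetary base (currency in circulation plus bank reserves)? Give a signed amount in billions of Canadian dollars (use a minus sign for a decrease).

Bank of Canada balance sheet:
  Assets:      Securities +$39B, Loans to banks +$28B, Foreign assets −$90B
  Liabilities: Bank reserves −$1B, Currency in circulation −$22B
Commercial banking system:
  Assets:      Reserves at CB −$1B, Securities −$72B, Foreign assets +$90B
  Liabilities: Checkable deposits −$11B, Borrowings from CB +$28B
Monetary base = currency + reserves: −$22B + (−$1B) = -$23 billion.

-$23 billion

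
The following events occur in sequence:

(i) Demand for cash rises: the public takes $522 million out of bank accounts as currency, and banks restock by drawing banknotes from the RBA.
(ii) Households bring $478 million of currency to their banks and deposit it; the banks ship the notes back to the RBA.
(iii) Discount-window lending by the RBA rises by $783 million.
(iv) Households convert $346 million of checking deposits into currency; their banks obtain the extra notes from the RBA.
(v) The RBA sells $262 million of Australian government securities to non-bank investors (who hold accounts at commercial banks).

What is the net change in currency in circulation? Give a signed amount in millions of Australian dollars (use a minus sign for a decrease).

Currency withdrawal $522 million: notes leave the central bank → +$522M.
Currency deposit $478 million: notes return to the central bank → −$478M.
Discount-window loan $783 million: no currency enters or leaves circulation → 0.
Currency withdrawal $346 million: notes leave the central bank → +$346M.
Asset sale (to non-banks) $262 million: no currency enters or leaves circulation → 0.
Net: 522 − 478 + 0 + 346 + 0 = +$390 million.

+$390 million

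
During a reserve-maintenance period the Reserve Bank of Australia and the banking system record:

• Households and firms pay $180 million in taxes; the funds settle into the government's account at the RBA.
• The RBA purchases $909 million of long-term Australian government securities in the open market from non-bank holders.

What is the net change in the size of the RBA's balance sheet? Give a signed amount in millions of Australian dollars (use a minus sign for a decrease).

Government account inflow $180 million: only the composition of liabilities changes → 0.
Asset purchase (from non-banks) $909 million: an RBA asset is acquired → +$909M.
Net: 0 + 909 = +$909 million.

+$909 million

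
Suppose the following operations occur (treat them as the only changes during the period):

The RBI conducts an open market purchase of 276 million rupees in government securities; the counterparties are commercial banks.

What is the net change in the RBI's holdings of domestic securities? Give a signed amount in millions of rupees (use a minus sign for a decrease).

OMO purchase (from banks) 276 million rupees: securities added to the RBI's portfolio → +276M.

+276 million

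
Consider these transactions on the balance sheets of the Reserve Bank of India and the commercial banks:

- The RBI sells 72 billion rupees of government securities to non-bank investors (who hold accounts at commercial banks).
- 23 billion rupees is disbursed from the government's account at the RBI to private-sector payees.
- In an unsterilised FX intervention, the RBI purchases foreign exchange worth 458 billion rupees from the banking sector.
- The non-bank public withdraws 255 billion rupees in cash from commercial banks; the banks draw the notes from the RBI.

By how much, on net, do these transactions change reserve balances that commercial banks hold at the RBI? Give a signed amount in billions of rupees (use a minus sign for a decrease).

Asset sale (to non-banks) 72 billion rupees: the non-bank buyers' banks settle from reserves → −72B.
Government spending 23 billion rupees: government payments flow into bank reserve accounts → +23B.
FX purchase 458 billion rupees: the RBI pays by crediting reserve accounts → +458B.
Currency withdrawal 255 billion rupees: banks swap reserves for currency → −255B.
Net: −72 + 23 + 458 − 255 = +154 billion.

+154 billion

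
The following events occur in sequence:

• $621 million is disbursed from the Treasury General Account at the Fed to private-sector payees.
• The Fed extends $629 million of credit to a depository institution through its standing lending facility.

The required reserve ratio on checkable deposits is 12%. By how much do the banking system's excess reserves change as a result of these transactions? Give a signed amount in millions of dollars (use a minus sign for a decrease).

+$1175.48 million

Government spending $621 million: reserves +$621M, deposits +$621M.
Discount-window loan $629 million: reserves +$629M, deposits 0.
Totals: Δreserves = +$1250M, Δdeposits = +$621M.
Δrequired reserves = 12% × +$621M = +$74.52M.
Δexcess reserves = Δreserves − Δrequired = +$1250M − (+$74.52M) = +$1175.48 million.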